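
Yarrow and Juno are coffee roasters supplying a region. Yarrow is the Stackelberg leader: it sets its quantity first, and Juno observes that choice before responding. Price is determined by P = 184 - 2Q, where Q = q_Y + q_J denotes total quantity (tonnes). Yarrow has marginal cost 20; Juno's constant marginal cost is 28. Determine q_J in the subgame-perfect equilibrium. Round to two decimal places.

Solve by backward induction. Given q_Y, the follower Juno maximises π_J = (184 - 2q_Y - 2q_J)q_J - 28q_J.
Setting the follower's marginal profit to zero, 156 - 2q_Y - 4q_J = 0, i.e. q_J = (156 - 2q_Y)/4.
The leader anticipates this reaction. Substituting into P = 184 - 2Q gives P = 106 - q_Y, so π_Y = (106 - q_Y)q_Y - 20q_Y.
Leader FOC: 86 - 2q_Y = 0, so q_Y = 43.
Then q_J = (156 - 2·43)/4 = 35/2.

17.50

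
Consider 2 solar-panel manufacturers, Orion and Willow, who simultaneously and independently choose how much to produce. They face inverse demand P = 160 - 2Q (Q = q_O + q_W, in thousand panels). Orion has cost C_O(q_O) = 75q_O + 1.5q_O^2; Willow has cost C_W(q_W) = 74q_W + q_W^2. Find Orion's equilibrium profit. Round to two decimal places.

Orion's profit: π_O = (160 - 2Q)q_O - (75q_O + (3/2)q_O²). Setting ∂π_O/∂q_O = 0: 85 - 7q_O - 2(q_W) = 0.
Willow's first-order condition: 86 - 6q_W - 2(q_O) = 0.
Rearranging gives the reaction functions q_O = (85 - 2q_W)/7 and q_W = (86 - 2q_O)/6.
Solving the pair: q_O = 169/19, q_W = 216/19.
Price P = 160 - 2·(385/19) = 119.4737.
Orion's profit: 119.4737·(169/19) - 75·(169/19) - (3/2)(169/19)² = 276.9072.

276.91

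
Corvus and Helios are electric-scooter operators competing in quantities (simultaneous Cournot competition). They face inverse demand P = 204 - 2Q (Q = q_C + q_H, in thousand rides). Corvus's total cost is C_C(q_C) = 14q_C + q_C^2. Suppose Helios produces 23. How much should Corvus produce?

With the rival's output fixed at 23, Corvus's profit is π_C = (204 - 2·23 - 2q_C)q_C - (14q_C + q_C²) = (158 - 2q_C)q_C - (14q_C + q_C²).
∂π_C/∂q_C = 144 - 6q_C = 0, so q_C = 24.

24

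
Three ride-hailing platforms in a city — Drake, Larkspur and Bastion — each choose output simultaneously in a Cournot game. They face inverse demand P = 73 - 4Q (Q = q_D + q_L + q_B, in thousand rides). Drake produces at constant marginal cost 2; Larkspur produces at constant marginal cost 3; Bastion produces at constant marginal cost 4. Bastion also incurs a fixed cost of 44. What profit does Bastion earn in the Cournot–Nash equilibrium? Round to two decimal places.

24.06

Drake's profit: π_D = (73 - 4Q)q_D - (2q_D). Setting ∂π_D/∂q_D = 0: 71 - 8q_D - 4(q_L + q_B) = 0.
Larkspur's first-order condition: 70 - 8q_L - 4(q_D + q_B) = 0.
Bastion's first-order condition: 69 - 8q_B - 4(q_D + q_L) = 0.
Adding the 3 conditions: 210 − 8Q − 8Q = 0, i.e. Q = 105/8.
Back-substituting: q_D = (71 − 105/2)/4 = 37/8, q_L = (70 − 105/2)/4 = 35/8, q_B = (69 − 105/2)/4 = 33/8.
Price P = 73 - 4·(105/8) = 41/2.
Bastion's profit: (41/2 - 4)·(33/8) - 44 = 385/16.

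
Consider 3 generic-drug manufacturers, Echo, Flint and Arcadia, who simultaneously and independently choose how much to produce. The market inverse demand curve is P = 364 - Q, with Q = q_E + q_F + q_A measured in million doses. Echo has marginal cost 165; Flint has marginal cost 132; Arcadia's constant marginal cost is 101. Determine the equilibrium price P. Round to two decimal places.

Echo's profit: π_E = (364 - Q)q_E - (165q_E). Setting ∂π_E/∂q_E = 0: 199 - 2q_E - (q_F + q_A) = 0.
Flint's profit: π_F = (364 - Q)q_F - (132q_F). Setting ∂π_F/∂q_F = 0: 232 - 2q_F - (q_E + q_A) = 0.
Arcadia's profit: π_A = (364 - Q)q_A - (101q_A). Setting ∂π_A/∂q_A = 0: 263 - 2q_A - (q_E + q_F) = 0.
Summing all 3 equations gives 694 − 4Q = 0, hence Q = 347/2.
Back-substituting: q_E = (199 − 347/2) = 51/2, q_F = (232 − 347/2) = 117/2, q_A = (263 − 347/2) = 179/2.
Total output Q = 347/2, so price P = 364 - 347/2 = 381/2.

190.50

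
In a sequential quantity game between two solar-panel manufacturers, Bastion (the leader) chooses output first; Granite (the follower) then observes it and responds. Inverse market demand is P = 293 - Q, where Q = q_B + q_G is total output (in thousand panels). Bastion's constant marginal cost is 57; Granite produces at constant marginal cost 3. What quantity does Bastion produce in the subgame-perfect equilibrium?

The follower Granite best-responds to any q_B: π_G = (293 - Q)q_G - 3q_G.
∂π_G/∂q_G = 290 - q_B - 2q_G = 0 gives the reaction function q_G = (290 - q_B)/2.
Bastion substitutes q_G(q_B) into its own profit: π_B = q_B(293 - q_B - (290 - q_B)/2) - 57q_B = (148 - (1/2)q_B)q_B - 57q_B.
The leader's first-order condition 91 - q_B = 0 yields q_B = 91.
Then q_G = (290 - 91)/2 = 199/2.

91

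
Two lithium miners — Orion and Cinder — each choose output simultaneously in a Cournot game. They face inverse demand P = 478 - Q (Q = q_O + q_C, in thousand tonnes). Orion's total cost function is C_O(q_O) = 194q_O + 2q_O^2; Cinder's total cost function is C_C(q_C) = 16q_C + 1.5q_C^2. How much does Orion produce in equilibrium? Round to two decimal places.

Orion's profit: π_O = (478 - Q)q_O - (194q_O + 2q_O²). Setting ∂π_O/∂q_O = 0: 284 - 6q_O - (q_C) = 0.
Cinder's first-order condition: 462 - 5q_C - (q_O) = 0.
Rearranging gives the reaction functions q_O = (284 - q_C)/6 and q_C = (462 - q_O)/5.
Substituting one into the other gives q_O = 958/29 and q_C = 85.7931.

33.03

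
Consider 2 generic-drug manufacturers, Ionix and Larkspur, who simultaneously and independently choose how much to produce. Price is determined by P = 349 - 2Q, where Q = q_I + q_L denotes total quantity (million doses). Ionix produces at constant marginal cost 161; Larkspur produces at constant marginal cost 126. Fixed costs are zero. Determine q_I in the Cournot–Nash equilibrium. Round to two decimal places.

25.50

Ionix's profit: π_I = (349 - 2Q)q_I - (161q_I). Setting ∂π_I/∂q_I = 0: 188 - 4q_I - 2(q_L) = 0.
Larkspur's profit: π_L = (349 - 2Q)q_L - (126q_L). Setting ∂π_L/∂q_L = 0: 223 - 4q_L - 2(q_I) = 0.
So q_I = (188 - 2q_L)/4 and q_L = (223 - 2q_I)/4.
Solving the pair: q_I = 51/2, q_L = 43.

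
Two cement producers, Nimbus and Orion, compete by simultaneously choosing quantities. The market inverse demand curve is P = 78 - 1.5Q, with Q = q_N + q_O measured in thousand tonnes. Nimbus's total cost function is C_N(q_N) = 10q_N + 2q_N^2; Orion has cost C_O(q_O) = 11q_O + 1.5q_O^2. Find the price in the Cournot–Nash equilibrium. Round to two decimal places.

Nimbus's profit: π_N = (78 - 1.5Q)q_N - (10q_N + 2q_N²). Setting ∂π_N/∂q_N = 0: 68 - 7q_N - (3/2)(q_O) = 0.
Orion's first-order condition: 67 - 6q_O - (3/2)(q_N) = 0.
Rearranging gives the reaction functions q_N = (68 - (3/2)q_O)/7 and q_O = (67 - (3/2)q_N)/6.
Substituting one into the other gives q_N = 410/53 and q_O = 1468/159.
Total output Q = 16.9686, so price P = 78 - (3/2)·16.9686 = 52.5472.

52.55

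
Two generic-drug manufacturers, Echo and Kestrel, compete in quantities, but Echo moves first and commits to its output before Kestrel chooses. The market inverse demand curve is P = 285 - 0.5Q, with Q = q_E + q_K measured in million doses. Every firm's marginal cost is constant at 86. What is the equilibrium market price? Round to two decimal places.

Solve by backward induction. Given q_E, the follower Kestrel maximises π_K = (285 - (1/2)q_E - (1/2)q_K)q_K - 86q_K.
∂π_K/∂q_K = 199 - (1/2)q_E - q_K = 0 gives the reaction function q_K = (199 - (1/2)q_E).
Echo substitutes q_K(q_E) into its own profit: π_E = q_E(285 - (1/2)q_E - (199 - (1/2)q_E)/2) - 86q_E = (371/2 - (1/4)q_E)q_E - 86q_E.
The leader's first-order condition 199/2 - (1/2)q_E = 0 yields q_E = 199.
Then q_K = (199 - (1/2)·199) = 199/2.
Total output Q = 597/2, so price P = 285 - (1/2)·(597/2) = 543/4.

135.75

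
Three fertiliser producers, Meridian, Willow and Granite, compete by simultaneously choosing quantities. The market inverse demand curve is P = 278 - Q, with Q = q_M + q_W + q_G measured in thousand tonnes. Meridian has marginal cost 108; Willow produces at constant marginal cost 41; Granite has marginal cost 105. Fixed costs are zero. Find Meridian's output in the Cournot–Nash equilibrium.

25

Meridian's profit: π_M = (278 - Q)q_M - (108q_M). Setting ∂π_M/∂q_M = 0: 170 - 2q_M - (q_W + q_G) = 0.
Willow's first-order condition: 237 - 2q_W - (q_M + q_G) = 0.
Granite's profit: π_G = (278 - Q)q_G - (105q_G). Setting ∂π_G/∂q_G = 0: 173 - 2q_G - (q_M + q_W) = 0.
Adding the 3 first-order conditions: 580 − 4Q = 0, so Q = 145.
Back-substituting: q_M = (170 − 145) = 25, q_W = (237 − 145) = 92, q_G = (173 − 145) = 28.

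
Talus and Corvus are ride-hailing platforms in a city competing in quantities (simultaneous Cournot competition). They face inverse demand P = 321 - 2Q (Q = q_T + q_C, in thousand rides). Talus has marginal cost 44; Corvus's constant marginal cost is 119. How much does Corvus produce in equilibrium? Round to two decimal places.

21.17

Talus's profit: π_T = (321 - 2Q)q_T - (44q_T). Setting ∂π_T/∂q_T = 0: 277 - 4q_T - 2(q_C) = 0.
Corvus's first-order condition: 202 - 4q_C - 2(q_T) = 0.
Rearranging gives the reaction functions q_T = (277 - 2q_C)/4 and q_C = (202 - 2q_T)/4.
Substituting one into the other gives q_T = 176/3 and q_C = 127/6.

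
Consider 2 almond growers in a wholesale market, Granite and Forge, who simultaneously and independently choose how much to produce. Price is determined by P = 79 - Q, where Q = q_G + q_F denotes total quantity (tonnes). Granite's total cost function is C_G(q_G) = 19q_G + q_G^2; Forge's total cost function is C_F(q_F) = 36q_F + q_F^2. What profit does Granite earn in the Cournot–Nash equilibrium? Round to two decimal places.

344.97

Granite's profit: π_G = (79 - Q)q_G - (19q_G + q_G²). Setting ∂π_G/∂q_G = 0: 60 - 4q_G - (q_F) = 0.
Forge's first-order condition: 43 - 4q_F - (q_G) = 0.
So q_G = (60 - q_F)/4 and q_F = (43 - q_G)/4.
Solving the pair: q_G = 197/15, q_F = 112/15.
Price P = 79 - 103/5 = 292/5.
Granite's profit: (292/5)·(197/15) - 19·(197/15) - (197/15)² = 344.9689.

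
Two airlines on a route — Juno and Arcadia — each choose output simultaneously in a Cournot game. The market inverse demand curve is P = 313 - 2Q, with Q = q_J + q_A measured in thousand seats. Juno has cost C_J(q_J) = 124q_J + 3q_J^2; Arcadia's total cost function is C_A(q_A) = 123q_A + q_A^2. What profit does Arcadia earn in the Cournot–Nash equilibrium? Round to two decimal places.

2216.02

Juno's profit: π_J = (313 - 2Q)q_J - (124q_J + 3q_J²). Setting ∂π_J/∂q_J = 0: 189 - 10q_J - 2(q_A) = 0.
Arcadia's first-order condition: 190 - 6q_A - 2(q_J) = 0.
Best responses: q_J = (189 - 2q_A)/10, q_A = (190 - 2q_J)/6.
Solving the pair: q_J = 377/28, q_A = 761/28.
Price P = 313 - 2·(569/14) = 1622/7.
Arcadia's profit: (1622/7)·(761/28) - 123·(761/28) - (761/28)² = 2216.0242.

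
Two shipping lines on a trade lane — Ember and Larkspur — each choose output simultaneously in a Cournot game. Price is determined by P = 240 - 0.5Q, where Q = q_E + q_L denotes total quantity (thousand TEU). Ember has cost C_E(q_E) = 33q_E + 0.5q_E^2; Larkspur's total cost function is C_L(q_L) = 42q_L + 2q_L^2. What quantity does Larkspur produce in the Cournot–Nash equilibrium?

Ember's profit: π_E = (240 - 0.5Q)q_E - (33q_E + (1/2)q_E²). Setting ∂π_E/∂q_E = 0: 207 - 2q_E - (1/2)(q_L) = 0.
Larkspur's profit: π_L = (240 - 0.5Q)q_L - (42q_L + 2q_L²). Setting ∂π_L/∂q_L = 0: 198 - 5q_L - (1/2)(q_E) = 0.
So q_E = (207 - (1/2)q_L)/2 and q_L = (198 - (1/2)q_E)/5.
Substituting one into the other gives q_E = 96 and q_L = 30.

30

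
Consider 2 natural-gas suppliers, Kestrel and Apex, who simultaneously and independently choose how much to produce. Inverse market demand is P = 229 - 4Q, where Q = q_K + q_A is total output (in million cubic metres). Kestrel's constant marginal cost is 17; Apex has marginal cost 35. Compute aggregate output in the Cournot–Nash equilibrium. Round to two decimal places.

Kestrel's profit: π_K = (229 - 4Q)q_K - (17q_K). Setting ∂π_K/∂q_K = 0: 212 - 8q_K - 4(q_A) = 0.
Apex's profit: π_A = (229 - 4Q)q_A - (35q_A). Setting ∂π_A/∂q_A = 0: 194 - 8q_A - 4(q_K) = 0.
Rearranging gives the reaction functions q_K = (212 - 4q_A)/8 and q_A = (194 - 4q_K)/8.
Solving the pair: q_K = 115/6, q_A = 44/3.
Total output Q = 115/6 + 44/3 = 203/6.

33.83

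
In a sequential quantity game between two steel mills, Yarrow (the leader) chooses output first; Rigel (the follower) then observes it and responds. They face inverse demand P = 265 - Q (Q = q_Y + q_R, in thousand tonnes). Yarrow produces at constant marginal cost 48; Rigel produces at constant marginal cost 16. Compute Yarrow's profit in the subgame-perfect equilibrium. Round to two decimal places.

The follower Rigel best-responds to any q_Y: π_R = (265 - Q)q_R - 16q_R.
Follower FOC: 249 - q_Y - 2q_R = 0, so q_R(q_Y) = (249 - q_Y)/2.
Yarrow substitutes q_R(q_Y) into its own profit: π_Y = q_Y(265 - q_Y - (249 - q_Y)/2) - 48q_Y = (281/2 - (1/2)q_Y)q_Y - 48q_Y.
Maximising: ∂π_Y/∂q_Y = 185/2 - q_Y = 0, giving q_Y = 185/2.
Then q_R = (249 - 185/2)/2 = 313/4.
Price P = 265 - 683/4 = 377/4.
Yarrow's profit: (377/4 - 48)·(185/2) = 4278.1250.

4278.13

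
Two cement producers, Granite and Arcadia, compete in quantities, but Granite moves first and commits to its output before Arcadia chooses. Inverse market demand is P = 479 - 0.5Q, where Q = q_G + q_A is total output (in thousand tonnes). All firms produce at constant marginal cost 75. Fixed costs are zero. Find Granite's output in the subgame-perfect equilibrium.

404

Solve by backward induction. Given q_G, the follower Arcadia maximises π_A = (479 - (1/2)q_G - (1/2)q_A)q_A - 75q_A.
Setting the follower's marginal profit to zero, 404 - (1/2)q_G - q_A = 0, i.e. q_A = (404 - (1/2)q_G).
The leader anticipates this reaction. Substituting into P = 479 - 0.5Q gives P = 277 - (1/4)q_G, so π_G = (277 - (1/4)q_G)q_G - 75q_G.
The leader's first-order condition 202 - (1/2)q_G = 0 yields q_G = 404.
Then q_A = (404 - (1/2)·404) = 202.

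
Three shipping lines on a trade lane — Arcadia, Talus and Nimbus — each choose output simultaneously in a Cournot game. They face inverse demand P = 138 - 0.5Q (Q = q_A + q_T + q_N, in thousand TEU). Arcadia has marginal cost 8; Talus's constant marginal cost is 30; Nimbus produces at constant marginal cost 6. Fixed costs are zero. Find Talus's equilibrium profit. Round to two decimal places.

480.50

Arcadia's profit: π_A = (138 - 0.5Q)q_A - (8q_A). Setting ∂π_A/∂q_A = 0: 130 - q_A - (1/2)(q_T + q_N) = 0.
Talus's profit: π_T = (138 - 0.5Q)q_T - (30q_T). Setting ∂π_T/∂q_T = 0: 108 - q_T - (1/2)(q_A + q_N) = 0.
Nimbus's profit: π_N = (138 - 0.5Q)q_N - (6q_N). Setting ∂π_N/∂q_N = 0: 132 - q_N - (1/2)(q_A + q_T) = 0.
Adding the 3 first-order conditions: 370 − 2Q = 0, so Q = 185.
Back-substituting: q_A = (130 − 185/2)/(1/2) = 75, q_T = (108 − 185/2)/(1/2) = 31, q_N = (132 − 185/2)/(1/2) = 79.
Price P = 138 - (1/2)·185 = 91/2.
Talus's profit: (91/2 - 30)·31 = 961/2.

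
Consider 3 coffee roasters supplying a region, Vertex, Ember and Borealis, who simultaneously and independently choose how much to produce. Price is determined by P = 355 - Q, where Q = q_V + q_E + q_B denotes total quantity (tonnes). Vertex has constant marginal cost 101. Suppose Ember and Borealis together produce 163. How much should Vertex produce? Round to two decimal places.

45.50

With rivals' combined output fixed at 163, Vertex's profit is π_V = (355 - 163 - q_V)q_V - (101q_V) = (192 - q_V)q_V - (101q_V).
∂π_V/∂q_V = 91 - 2q_V = 0, so q_V = 91/2.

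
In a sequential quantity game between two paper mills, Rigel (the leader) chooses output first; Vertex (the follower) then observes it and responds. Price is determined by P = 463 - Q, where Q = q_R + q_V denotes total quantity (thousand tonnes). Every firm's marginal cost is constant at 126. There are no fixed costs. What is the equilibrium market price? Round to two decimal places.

210.25

Solve by backward induction. Given q_R, the follower Vertex maximises π_V = (463 - q_R - q_V)q_V - 126q_V.
∂π_V/∂q_V = 337 - q_R - 2q_V = 0 gives the reaction function q_V = (337 - q_R)/2.
Rigel substitutes q_V(q_R) into its own profit: π_R = q_R(463 - q_R - (337 - q_R)/2) - 126q_R = (589/2 - (1/2)q_R)q_R - 126q_R.
Maximising: ∂π_R/∂q_R = 337/2 - q_R = 0, giving q_R = 337/2.
Then q_V = (337 - 337/2)/2 = 337/4.
Total output Q = 1011/4, so price P = 463 - 1011/4 = 841/4.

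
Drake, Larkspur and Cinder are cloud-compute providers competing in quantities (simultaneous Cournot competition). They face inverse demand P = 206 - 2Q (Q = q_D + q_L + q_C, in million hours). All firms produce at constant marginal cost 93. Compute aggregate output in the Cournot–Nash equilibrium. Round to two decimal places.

42.38

A representative firm's profit is π_i = q_i(206 - 2Q) - 93q_i.
First-order condition (treating rivals' output as given): 113 - 4q_i - 2·Σ_{j≠i} q_j = 0.
By symmetry each firm produces the same amount; substituting Σ_{j≠i} q_j = 2q_i yields q_i = 113/8.
Total output Q = 113/8 + 113/8 + 113/8 = 339/8.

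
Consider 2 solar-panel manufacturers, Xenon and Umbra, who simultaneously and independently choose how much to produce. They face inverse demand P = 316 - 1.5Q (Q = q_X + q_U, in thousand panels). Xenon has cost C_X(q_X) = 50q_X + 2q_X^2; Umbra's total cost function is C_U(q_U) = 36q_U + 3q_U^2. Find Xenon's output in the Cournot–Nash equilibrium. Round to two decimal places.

Xenon's profit: π_X = (316 - 1.5Q)q_X - (50q_X + 2q_X²). Setting ∂π_X/∂q_X = 0: 266 - 7q_X - (3/2)(q_U) = 0.
Umbra's first-order condition: 280 - 9q_U - (3/2)(q_X) = 0.
Rearranging gives the reaction functions q_X = (266 - (3/2)q_U)/7 and q_U = (280 - (3/2)q_X)/9.
Substituting one into the other gives q_X = 32.4938 and q_U = 25.6955.

32.49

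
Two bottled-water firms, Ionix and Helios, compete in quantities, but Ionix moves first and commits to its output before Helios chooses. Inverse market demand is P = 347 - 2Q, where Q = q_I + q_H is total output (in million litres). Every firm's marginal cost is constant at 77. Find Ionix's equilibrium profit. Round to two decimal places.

4556.25

The follower Helios best-responds to any q_I: π_H = (347 - 2Q)q_H - 77q_H.
∂π_H/∂q_H = 270 - 2q_I - 4q_H = 0 gives the reaction function q_H = (270 - 2q_I)/4.
The leader anticipates this reaction. Substituting into P = 347 - 2Q gives P = 212 - q_I, so π_I = (212 - q_I)q_I - 77q_I.
The leader's first-order condition 135 - 2q_I = 0 yields q_I = 135/2.
Then q_H = (270 - 2·(135/2))/4 = 135/4.
Price P = 347 - 2·(405/4) = 289/2.
Ionix's profit: (289/2 - 77)·(135/2) = 4556.2500.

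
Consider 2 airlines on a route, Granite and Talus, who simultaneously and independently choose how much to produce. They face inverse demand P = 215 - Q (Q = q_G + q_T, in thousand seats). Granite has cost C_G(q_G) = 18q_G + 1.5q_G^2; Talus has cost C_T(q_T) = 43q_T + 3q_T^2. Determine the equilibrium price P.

Granite's profit: π_G = (215 - Q)q_G - (18q_G + (3/2)q_G²). Setting ∂π_G/∂q_G = 0: 197 - 5q_G - (q_T) = 0.
Talus's first-order condition: 172 - 8q_T - (q_G) = 0.
Rearranging gives the reaction functions q_G = (197 - q_T)/5 and q_T = (172 - q_G)/8.
Substituting one into the other gives q_G = 36 and q_T = 17.
Total output Q = 53, so price P = 215 - 53 = 162.

162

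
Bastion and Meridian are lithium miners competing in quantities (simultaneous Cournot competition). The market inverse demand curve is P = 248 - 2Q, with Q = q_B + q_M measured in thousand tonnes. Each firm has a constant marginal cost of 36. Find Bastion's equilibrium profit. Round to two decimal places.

A representative firm's profit is π_i = q_i(248 - 2Q) - 36q_i.
First-order condition (treating rivals' output as given): 212 - 4q_i - 2q_j = 0.
With identical firms every q_j equals q_i, so q_j = q_i and 212 = 6q_i, giving q_i = 106/3.
Price P = 248 - 2·(212/3) = 320/3.
Bastion's profit: (320/3 - 36)·(106/3) = 2496.8889.

2496.89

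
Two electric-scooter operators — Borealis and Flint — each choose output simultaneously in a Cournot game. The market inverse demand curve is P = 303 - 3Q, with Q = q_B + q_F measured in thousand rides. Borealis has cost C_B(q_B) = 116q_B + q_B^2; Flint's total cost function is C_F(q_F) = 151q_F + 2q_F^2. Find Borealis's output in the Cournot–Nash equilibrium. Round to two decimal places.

Borealis's profit: π_B = (303 - 3Q)q_B - (116q_B + q_B²). Setting ∂π_B/∂q_B = 0: 187 - 8q_B - 3(q_F) = 0.
Flint's profit: π_F = (303 - 3Q)q_F - (151q_F + 2q_F²). Setting ∂π_F/∂q_F = 0: 152 - 10q_F - 3(q_B) = 0.
Best responses: q_B = (187 - 3q_F)/8, q_F = (152 - 3q_B)/10.
Substituting one into the other gives q_B = 1414/71 and q_F = 655/71.

19.92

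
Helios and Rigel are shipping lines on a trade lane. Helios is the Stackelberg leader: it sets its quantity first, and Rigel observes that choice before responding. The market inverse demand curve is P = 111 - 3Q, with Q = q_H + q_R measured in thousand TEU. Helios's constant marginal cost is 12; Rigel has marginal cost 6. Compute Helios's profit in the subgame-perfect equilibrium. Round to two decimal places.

360.38

Solve by backward induction. Given q_H, the follower Rigel maximises π_R = (111 - 3q_H - 3q_R)q_R - 6q_R.
∂π_R/∂q_R = 105 - 3q_H - 6q_R = 0 gives the reaction function q_R = (105 - 3q_H)/6.
The leader anticipates this reaction. Substituting into P = 111 - 3Q gives P = 117/2 - (3/2)q_H, so π_H = (117/2 - (3/2)q_H)q_H - 12q_H.
Maximising: ∂π_H/∂q_H = 93/2 - 3q_H = 0, giving q_H = 31/2.
Then q_R = (105 - 3·(31/2))/6 = 39/4.
Price P = 111 - 3·(101/4) = 141/4.
Helios's profit: (141/4 - 12)·(31/2) = 360.3750.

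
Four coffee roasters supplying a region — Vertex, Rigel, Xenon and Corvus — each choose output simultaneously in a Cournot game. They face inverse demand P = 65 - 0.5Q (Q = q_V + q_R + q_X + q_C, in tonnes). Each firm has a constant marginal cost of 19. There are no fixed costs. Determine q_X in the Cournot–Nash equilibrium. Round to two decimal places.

18.40

A representative firm's profit is π_i = q_i(65 - 0.5Q) - 19q_i.
First-order condition (treating rivals' output as given): 46 - q_i - (1/2)·Σ_{j≠i} q_j = 0.
By symmetry each firm produces the same amount; substituting Σ_{j≠i} q_j = 3q_i yields q_i = 46/(5/2) = 92/5.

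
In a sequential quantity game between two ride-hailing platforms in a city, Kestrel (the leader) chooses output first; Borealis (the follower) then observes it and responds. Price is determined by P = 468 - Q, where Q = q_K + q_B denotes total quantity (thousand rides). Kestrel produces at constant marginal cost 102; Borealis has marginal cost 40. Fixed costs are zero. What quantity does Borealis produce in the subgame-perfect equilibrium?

138

Solve by backward induction. Given q_K, the follower Borealis maximises π_B = (468 - q_K - q_B)q_B - 40q_B.
Follower FOC: 428 - q_K - 2q_B = 0, so q_B(q_K) = (428 - q_K)/2.
Kestrel substitutes q_B(q_K) into its own profit: π_K = q_K(468 - q_K - (428 - q_K)/2) - 102q_K = (254 - (1/2)q_K)q_K - 102q_K.
Maximising: ∂π_K/∂q_K = 152 - q_K = 0, giving q_K = 152.
Then q_B = (428 - 152)/2 = 138.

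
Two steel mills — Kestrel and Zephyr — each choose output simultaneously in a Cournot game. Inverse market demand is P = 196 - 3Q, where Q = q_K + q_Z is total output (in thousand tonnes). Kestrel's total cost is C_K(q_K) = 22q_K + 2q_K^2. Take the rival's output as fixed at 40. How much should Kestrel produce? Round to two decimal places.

With the rival's output fixed at 40, Kestrel's profit is π_K = (196 - 3·40 - 3q_K)q_K - (22q_K + 2q_K²) = (76 - 3q_K)q_K - (22q_K + 2q_K²).
∂π_K/∂q_K = 54 - 10q_K = 0, so q_K = 27/5.

5.40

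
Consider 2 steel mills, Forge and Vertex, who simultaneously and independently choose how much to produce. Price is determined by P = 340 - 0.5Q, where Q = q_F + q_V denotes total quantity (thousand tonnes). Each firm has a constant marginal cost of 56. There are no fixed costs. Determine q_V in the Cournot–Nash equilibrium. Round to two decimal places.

189.33

Each firm earns π_i = (340 - 0.5Q)q_i - 56q_i.
First-order condition (treating rivals' output as given): 284 - q_i - (1/2)q_j = 0.
With identical firms every q_j equals q_i, so q_j = q_i and 284 = (3/2)q_i, giving q_i = 568/3.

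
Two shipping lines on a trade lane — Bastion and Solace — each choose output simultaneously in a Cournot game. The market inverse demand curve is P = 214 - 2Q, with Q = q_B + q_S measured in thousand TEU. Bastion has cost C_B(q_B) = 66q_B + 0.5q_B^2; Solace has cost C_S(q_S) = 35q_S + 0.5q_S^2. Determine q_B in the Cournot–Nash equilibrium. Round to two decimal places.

Bastion's profit: π_B = (214 - 2Q)q_B - (66q_B + (1/2)q_B²). Setting ∂π_B/∂q_B = 0: 148 - 5q_B - 2(q_S) = 0.
Solace's first-order condition: 179 - 5q_S - 2(q_B) = 0.
Rearranging gives the reaction functions q_B = (148 - 2q_S)/5 and q_S = (179 - 2q_B)/5.
Substituting one into the other gives q_B = 382/21 and q_S = 599/21.

18.19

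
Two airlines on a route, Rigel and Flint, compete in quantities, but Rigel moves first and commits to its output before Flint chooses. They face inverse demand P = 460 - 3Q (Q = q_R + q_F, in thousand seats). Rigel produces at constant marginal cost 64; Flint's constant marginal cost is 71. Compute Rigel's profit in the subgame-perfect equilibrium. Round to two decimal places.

6767.04

Solve by backward induction. Given q_R, the follower Flint maximises π_F = (460 - 3q_R - 3q_F)q_F - 71q_F.
∂π_F/∂q_F = 389 - 3q_R - 6q_F = 0 gives the reaction function q_F = (389 - 3q_R)/6.
The leader anticipates this reaction. Substituting into P = 460 - 3Q gives P = 531/2 - (3/2)q_R, so π_R = (531/2 - (3/2)q_R)q_R - 64q_R.
The leader's first-order condition 403/2 - 3q_R = 0 yields q_R = 403/6.
Then q_F = (389 - 3·(403/6))/6 = 125/4.
Price P = 460 - 3·(1181/12) = 659/4.
Rigel's profit: (659/4 - 64)·(403/6) = 6767.0417.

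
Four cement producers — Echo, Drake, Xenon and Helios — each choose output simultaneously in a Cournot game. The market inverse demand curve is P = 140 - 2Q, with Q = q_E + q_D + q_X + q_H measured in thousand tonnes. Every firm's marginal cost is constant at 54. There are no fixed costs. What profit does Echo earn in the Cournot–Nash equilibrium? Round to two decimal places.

147.92

Each firm earns π_i = (140 - 2Q)q_i - 54q_i.
First-order condition (treating rivals' output as given): 86 - 4q_i - 2·Σ_{j≠i} q_j = 0.
With identical firms every q_j equals q_i, so Σ_{j≠i} q_j = 3q_i and 86 = 10q_i, giving q_i = 43/5.
Price P = 140 - 2·(172/5) = 356/5.
Echo's profit: (356/5 - 54)·(43/5) = 147.9200.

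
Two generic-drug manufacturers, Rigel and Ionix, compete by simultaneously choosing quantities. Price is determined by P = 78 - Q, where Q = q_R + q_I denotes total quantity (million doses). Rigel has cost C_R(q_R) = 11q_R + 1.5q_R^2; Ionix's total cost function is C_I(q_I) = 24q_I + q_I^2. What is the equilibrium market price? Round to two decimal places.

56.05

Rigel's profit: π_R = (78 - Q)q_R - (11q_R + (3/2)q_R²). Setting ∂π_R/∂q_R = 0: 67 - 5q_R - (q_I) = 0.
Ionix's first-order condition: 54 - 4q_I - (q_R) = 0.
Rearranging gives the reaction functions q_R = (67 - q_I)/5 and q_I = (54 - q_R)/4.
Solving the pair: q_R = 214/19, q_I = 203/19.
Total output Q = 417/19, so price P = 78 - 417/19 = 1065/19.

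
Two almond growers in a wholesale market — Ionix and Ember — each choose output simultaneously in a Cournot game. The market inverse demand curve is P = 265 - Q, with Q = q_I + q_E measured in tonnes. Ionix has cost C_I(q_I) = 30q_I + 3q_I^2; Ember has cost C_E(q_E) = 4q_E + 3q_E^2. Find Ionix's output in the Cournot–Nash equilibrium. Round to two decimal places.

Ionix's profit: π_I = (265 - Q)q_I - (30q_I + 3q_I²). Setting ∂π_I/∂q_I = 0: 235 - 8q_I - (q_E) = 0.
Ember's first-order condition: 261 - 8q_E - (q_I) = 0.
Rearranging gives the reaction functions q_I = (235 - q_E)/8 and q_E = (261 - q_I)/8.
Substituting one into the other gives q_I = 1619/63 and q_E = 1853/63.

25.70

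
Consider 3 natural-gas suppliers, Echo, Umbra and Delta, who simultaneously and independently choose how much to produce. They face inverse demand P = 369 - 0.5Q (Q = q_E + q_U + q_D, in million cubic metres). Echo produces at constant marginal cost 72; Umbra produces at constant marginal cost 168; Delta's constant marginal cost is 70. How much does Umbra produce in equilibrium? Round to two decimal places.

Echo's profit: π_E = (369 - 0.5Q)q_E - (72q_E). Setting ∂π_E/∂q_E = 0: 297 - q_E - (1/2)(q_U + q_D) = 0.
Umbra's first-order condition: 201 - q_U - (1/2)(q_E + q_D) = 0.
Delta's first-order condition: 299 - q_D - (1/2)(q_E + q_U) = 0.
Adding the 3 conditions: 797 − Q − Q = 0, i.e. Q = 797/2.
Back-substituting: q_E = (297 − 797/4)/(1/2) = 391/2, q_U = (201 − 797/4)/(1/2) = 7/2, q_D = (299 − 797/4)/(1/2) = 399/2.

3.50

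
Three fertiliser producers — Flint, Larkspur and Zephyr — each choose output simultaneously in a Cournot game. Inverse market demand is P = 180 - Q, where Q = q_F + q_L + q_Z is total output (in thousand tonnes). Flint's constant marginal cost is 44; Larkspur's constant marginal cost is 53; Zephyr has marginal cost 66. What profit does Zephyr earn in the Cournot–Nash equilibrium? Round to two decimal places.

390.06

Flint's profit: π_F = (180 - Q)q_F - (44q_F). Setting ∂π_F/∂q_F = 0: 136 - 2q_F - (q_L + q_Z) = 0.
Larkspur's first-order condition: 127 - 2q_L - (q_F + q_Z) = 0.
Zephyr's profit: π_Z = (180 - Q)q_Z - (66q_Z). Setting ∂π_Z/∂q_Z = 0: 114 - 2q_Z - (q_F + q_L) = 0.
Adding the 3 first-order conditions: 377 − 4Q = 0, so Q = 377/4.
Back-substituting: q_F = (136 − 377/4) = 167/4, q_L = (127 − 377/4) = 131/4, q_Z = (114 − 377/4) = 79/4.
Price P = 180 - 377/4 = 343/4.
Zephyr's profit: (343/4 - 66)·(79/4) = 390.0625.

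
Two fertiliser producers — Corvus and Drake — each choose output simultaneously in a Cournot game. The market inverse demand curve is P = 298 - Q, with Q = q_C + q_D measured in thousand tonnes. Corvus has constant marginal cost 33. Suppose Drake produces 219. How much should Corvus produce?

With the rival's output fixed at 219, Corvus's profit is π_C = (298 - 219 - q_C)q_C - (33q_C) = (79 - q_C)q_C - (33q_C).
∂π_C/∂q_C = 46 - 2q_C = 0, so q_C = 23.

23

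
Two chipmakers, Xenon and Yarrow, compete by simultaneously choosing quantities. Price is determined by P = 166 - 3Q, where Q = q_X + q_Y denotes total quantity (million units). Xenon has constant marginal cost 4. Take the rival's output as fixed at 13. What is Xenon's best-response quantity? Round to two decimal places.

With the rival's output fixed at 13, Xenon's profit is π_X = (166 - 3·13 - 3q_X)q_X - (4q_X) = (127 - 3q_X)q_X - (4q_X).
∂π_X/∂q_X = 123 - 6q_X = 0, so q_X = 41/2.

20.50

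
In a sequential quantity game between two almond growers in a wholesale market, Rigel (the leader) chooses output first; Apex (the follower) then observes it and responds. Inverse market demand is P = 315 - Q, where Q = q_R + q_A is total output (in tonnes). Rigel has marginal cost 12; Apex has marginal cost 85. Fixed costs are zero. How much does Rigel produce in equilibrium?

The follower Apex best-responds to any q_R: π_A = (315 - Q)q_A - 85q_A.
Setting the follower's marginal profit to zero, 230 - q_R - 2q_A = 0, i.e. q_A = (230 - q_R)/2.
Rigel substitutes q_A(q_R) into its own profit: π_R = q_R(315 - q_R - (230 - q_R)/2) - 12q_R = (200 - (1/2)q_R)q_R - 12q_R.
Leader FOC: 188 - q_R = 0, so q_R = 188.
Then q_A = (230 - 188)/2 = 21.

188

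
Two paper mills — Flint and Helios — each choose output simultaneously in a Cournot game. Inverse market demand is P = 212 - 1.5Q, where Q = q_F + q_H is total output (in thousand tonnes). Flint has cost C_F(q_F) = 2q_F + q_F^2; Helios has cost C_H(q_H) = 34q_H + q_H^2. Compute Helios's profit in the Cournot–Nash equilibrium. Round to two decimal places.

Flint's profit: π_F = (212 - 1.5Q)q_F - (2q_F + q_F²). Setting ∂π_F/∂q_F = 0: 210 - 5q_F - (3/2)(q_H) = 0.
Helios's first-order condition: 178 - 5q_H - (3/2)(q_F) = 0.
So q_F = (210 - (3/2)q_H)/5 and q_H = (178 - (3/2)q_F)/5.
Substituting one into the other gives q_F = 34.4176 and q_H = 25.2747.
Price P = 212 - (3/2)·(776/13) = 1592/13.
Helios's profit: (1592/13)·25.2747 - 34·25.2747 - 25.2747² = 1597.0293.

1597.03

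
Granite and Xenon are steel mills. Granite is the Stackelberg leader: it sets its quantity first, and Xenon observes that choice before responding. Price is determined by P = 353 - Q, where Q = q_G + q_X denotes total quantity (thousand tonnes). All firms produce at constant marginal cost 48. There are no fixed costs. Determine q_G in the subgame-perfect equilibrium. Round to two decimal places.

152.50

The follower Xenon best-responds to any q_G: π_X = (353 - Q)q_X - 48q_X.
∂π_X/∂q_X = 305 - q_G - 2q_X = 0 gives the reaction function q_X = (305 - q_G)/2.
Granite substitutes q_X(q_G) into its own profit: π_G = q_G(353 - q_G - (305 - q_G)/2) - 48q_G = (401/2 - (1/2)q_G)q_G - 48q_G.
The leader's first-order condition 305/2 - q_G = 0 yields q_G = 305/2.
Then q_X = (305 - 305/2)/2 = 305/4.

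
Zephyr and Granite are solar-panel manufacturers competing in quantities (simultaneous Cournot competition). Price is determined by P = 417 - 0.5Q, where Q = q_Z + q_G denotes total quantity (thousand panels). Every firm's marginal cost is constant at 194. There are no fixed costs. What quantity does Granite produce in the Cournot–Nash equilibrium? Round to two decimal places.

A representative firm's profit is π_i = q_i(417 - 0.5Q) - 194q_i.
Setting ∂π_i/∂q_i = 0 with rivals' quantities fixed: 223 - q_i - (1/2)q_j = 0.
With identical firms every q_j equals q_i, so q_j = q_i and 223 = (3/2)q_i, giving q_i = 446/3.

148.67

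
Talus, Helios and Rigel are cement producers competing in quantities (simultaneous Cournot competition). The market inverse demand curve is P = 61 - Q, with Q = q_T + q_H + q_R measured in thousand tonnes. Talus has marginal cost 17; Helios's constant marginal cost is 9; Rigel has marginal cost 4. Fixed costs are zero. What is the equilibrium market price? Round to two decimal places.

22.75

Talus's profit: π_T = (61 - Q)q_T - (17q_T). Setting ∂π_T/∂q_T = 0: 44 - 2q_T - (q_H + q_R) = 0.
Helios's profit: π_H = (61 - Q)q_H - (9q_H). Setting ∂π_H/∂q_H = 0: 52 - 2q_H - (q_T + q_R) = 0.
Rigel's first-order condition: 57 - 2q_R - (q_T + q_H) = 0.
Adding the 3 conditions: 153 − 2Q − 2Q = 0, i.e. Q = 153/4.
Back-substituting: q_T = (44 − 153/4) = 23/4, q_H = (52 − 153/4) = 55/4, q_R = (57 − 153/4) = 75/4.
Total output Q = 153/4, so price P = 61 - 153/4 = 91/4.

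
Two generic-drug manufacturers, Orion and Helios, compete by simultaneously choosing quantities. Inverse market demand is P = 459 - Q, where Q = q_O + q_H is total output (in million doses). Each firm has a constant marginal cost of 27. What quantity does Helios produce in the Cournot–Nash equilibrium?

A representative firm's profit is π_i = q_i(459 - Q) - 27q_i.
First-order condition (treating rivals' output as given): 432 - 2q_i - q_j = 0.
With identical firms every q_j equals q_i, so q_j = q_i and 432 = 3q_i, giving q_i = 144.

144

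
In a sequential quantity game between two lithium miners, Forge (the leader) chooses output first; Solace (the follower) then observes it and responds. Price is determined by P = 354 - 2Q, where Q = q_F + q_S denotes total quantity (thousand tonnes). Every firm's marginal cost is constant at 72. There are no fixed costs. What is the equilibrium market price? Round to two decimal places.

142.50

The follower Solace best-responds to any q_F: π_S = (354 - 2Q)q_S - 72q_S.
Setting the follower's marginal profit to zero, 282 - 2q_F - 4q_S = 0, i.e. q_S = (282 - 2q_F)/4.
Forge substitutes q_S(q_F) into its own profit: π_F = q_F(354 - 2q_F - (282 - 2q_F)/2) - 72q_F = (213 - q_F)q_F - 72q_F.
Leader FOC: 141 - 2q_F = 0, so q_F = 141/2.
Then q_S = (282 - 2·(141/2))/4 = 141/4.
Total output Q = 423/4, so price P = 354 - 2·(423/4) = 285/2.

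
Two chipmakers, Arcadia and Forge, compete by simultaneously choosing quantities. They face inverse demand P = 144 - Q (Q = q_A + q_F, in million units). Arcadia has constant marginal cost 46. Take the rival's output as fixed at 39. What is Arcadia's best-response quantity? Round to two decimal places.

With the rival's output fixed at 39, Arcadia's profit is π_A = (144 - 39 - q_A)q_A - (46q_A) = (105 - q_A)q_A - (46q_A).
∂π_A/∂q_A = 59 - 2q_A = 0, so q_A = 59/2.

29.50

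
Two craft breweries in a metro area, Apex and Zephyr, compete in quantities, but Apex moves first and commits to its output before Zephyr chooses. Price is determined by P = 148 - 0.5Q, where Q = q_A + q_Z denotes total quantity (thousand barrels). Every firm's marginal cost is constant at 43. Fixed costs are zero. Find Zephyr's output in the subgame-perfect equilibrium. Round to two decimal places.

The follower Zephyr best-responds to any q_A: π_Z = (148 - 0.5Q)q_Z - 43q_Z.
Setting the follower's marginal profit to zero, 105 - (1/2)q_A - q_Z = 0, i.e. q_Z = (105 - (1/2)q_A).
The leader anticipates this reaction. Substituting into P = 148 - 0.5Q gives P = 191/2 - (1/4)q_A, so π_A = (191/2 - (1/4)q_A)q_A - 43q_A.
Maximising: ∂π_A/∂q_A = 105/2 - (1/2)q_A = 0, giving q_A = 105.
Then q_Z = (105 - (1/2)·105) = 105/2.

52.50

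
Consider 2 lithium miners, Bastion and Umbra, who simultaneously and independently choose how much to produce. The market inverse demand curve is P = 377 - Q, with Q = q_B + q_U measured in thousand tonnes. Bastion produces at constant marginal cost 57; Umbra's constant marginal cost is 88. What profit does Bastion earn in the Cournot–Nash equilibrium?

13689

Bastion's profit: π_B = (377 - Q)q_B - (57q_B). Setting ∂π_B/∂q_B = 0: 320 - 2q_B - (q_U) = 0.
Umbra's first-order condition: 289 - 2q_U - (q_B) = 0.
So q_B = (320 - q_U)/2 and q_U = (289 - q_B)/2.
Substituting one into the other gives q_B = 117 and q_U = 86.
Price P = 377 - 203 = 174.
Bastion's profit: (174 - 57)·117 = 13689.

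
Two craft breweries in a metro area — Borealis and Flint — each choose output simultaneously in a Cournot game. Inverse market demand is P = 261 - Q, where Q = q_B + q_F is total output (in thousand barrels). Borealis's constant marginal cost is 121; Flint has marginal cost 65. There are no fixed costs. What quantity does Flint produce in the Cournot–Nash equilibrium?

Borealis's profit: π_B = (261 - Q)q_B - (121q_B). Setting ∂π_B/∂q_B = 0: 140 - 2q_B - (q_F) = 0.
Flint's profit: π_F = (261 - Q)q_F - (65q_F). Setting ∂π_F/∂q_F = 0: 196 - 2q_F - (q_B) = 0.
So q_B = (140 - q_F)/2 and q_F = (196 - q_B)/2.
Solving the pair: q_B = 28, q_F = 84.

84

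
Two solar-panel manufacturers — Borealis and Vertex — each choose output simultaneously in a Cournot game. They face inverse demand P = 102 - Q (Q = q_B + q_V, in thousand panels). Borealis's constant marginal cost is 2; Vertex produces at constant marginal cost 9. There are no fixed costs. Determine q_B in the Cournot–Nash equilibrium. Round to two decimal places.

35.67

Borealis's profit: π_B = (102 - Q)q_B - (2q_B). Setting ∂π_B/∂q_B = 0: 100 - 2q_B - (q_V) = 0.
Vertex's profit: π_V = (102 - Q)q_V - (9q_V). Setting ∂π_V/∂q_V = 0: 93 - 2q_V - (q_B) = 0.
Rearranging gives the reaction functions q_B = (100 - q_V)/2 and q_V = (93 - q_B)/2.
Solving the pair: q_B = 107/3, q_V = 86/3.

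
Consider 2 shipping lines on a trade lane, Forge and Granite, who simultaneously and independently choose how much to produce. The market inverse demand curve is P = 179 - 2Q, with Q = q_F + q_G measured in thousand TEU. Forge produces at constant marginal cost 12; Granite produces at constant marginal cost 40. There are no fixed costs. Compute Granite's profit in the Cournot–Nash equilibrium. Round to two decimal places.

684.50

Forge's profit: π_F = (179 - 2Q)q_F - (12q_F). Setting ∂π_F/∂q_F = 0: 167 - 4q_F - 2(q_G) = 0.
Granite's profit: π_G = (179 - 2Q)q_G - (40q_G). Setting ∂π_G/∂q_G = 0: 139 - 4q_G - 2(q_F) = 0.
Best responses: q_F = (167 - 2q_G)/4, q_G = (139 - 2q_F)/4.
Substituting one into the other gives q_F = 65/2 and q_G = 37/2.
Price P = 179 - 2·51 = 77.
Granite's profit: (77 - 40)·(37/2) = 1369/2.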